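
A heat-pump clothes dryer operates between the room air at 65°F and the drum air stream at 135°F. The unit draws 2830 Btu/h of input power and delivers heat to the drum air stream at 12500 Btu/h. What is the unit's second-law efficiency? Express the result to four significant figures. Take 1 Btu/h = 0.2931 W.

COP_actual = Q̇_H/Ẇ = 12500/2830 = 4.417.
In absolute terms T_C = 291.48 K and T_H = 330.37 K, so ΔT = 38.89 K.
COP_Carnot = T_H/ΔT = 330.37/38.89 = 8.495.
η_II = COP_actual/COP_Carnot = 4.417/8.495 = 0.5199.

0.5199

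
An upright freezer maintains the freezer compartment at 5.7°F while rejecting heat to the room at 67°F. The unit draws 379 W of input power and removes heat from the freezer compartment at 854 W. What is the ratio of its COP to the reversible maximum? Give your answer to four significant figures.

COP_actual = Q̇_C/Ẇ = 854.0/379.0 = 2.253.
In absolute terms T_C = 258.54 K and T_H = 292.59 K, so ΔT = 34.06 K.
COP_Carnot = T_C/ΔT = 258.54/34.06 = 7.592.
η_II = COP_actual/COP_Carnot = 2.253/7.592 = 0.2968.

0.2968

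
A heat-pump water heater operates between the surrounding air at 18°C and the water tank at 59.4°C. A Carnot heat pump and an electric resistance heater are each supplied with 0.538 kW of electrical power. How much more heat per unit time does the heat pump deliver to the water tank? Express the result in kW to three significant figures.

In absolute terms T_C = 291.15 K and T_H = 332.55 K, so ΔT = 41.40 K.
COP_Carnot = T_H/ΔT = 332.55/41.40 = 8.033.
The heat pump delivers Q̇_H = COP × Ẇ = 4.322 kW; the resistance heater delivers Ẇ = 0.5380 kW.
Extra = (COP − 1)·Ẇ = 3.784 kW.

3.78 kW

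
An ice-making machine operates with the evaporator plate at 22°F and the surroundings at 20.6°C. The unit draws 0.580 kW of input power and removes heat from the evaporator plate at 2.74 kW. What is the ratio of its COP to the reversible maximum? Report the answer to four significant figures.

COP_actual = Q̇_C/Ẇ = 2.740/0.5800 = 4.724.
In absolute terms T_C = 267.59 K and T_H = 293.75 K, so ΔT = 26.16 K.
COP_Carnot = T_C/ΔT = 267.59/26.16 = 10.23.
η_II = COP_actual/COP_Carnot = 4.724/10.23 = 0.4618.

0.4618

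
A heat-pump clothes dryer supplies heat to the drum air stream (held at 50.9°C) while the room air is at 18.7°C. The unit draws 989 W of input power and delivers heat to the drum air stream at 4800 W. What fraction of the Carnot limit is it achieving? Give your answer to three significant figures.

0.482

COP_actual = Q̇_H/Ẇ = 4800/989.0 = 4.853.
In absolute terms T_C = 291.85 K and T_H = 324.05 K, so ΔT = 32.20 K.
COP_Carnot = T_H/ΔT = 324.05/32.20 = 10.06.
η_II = COP_actual/COP_Carnot = 4.853/10.06 = 0.4823.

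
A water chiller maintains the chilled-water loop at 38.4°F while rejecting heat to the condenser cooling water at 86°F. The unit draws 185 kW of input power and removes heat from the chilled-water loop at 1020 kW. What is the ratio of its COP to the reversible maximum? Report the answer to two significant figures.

0.53

COP_actual = Q̇_C/Ẇ = 1020/185.0 = 5.514.
In absolute terms T_C = 276.71 K and T_H = 303.15 K, so ΔT = 26.44 K.
COP_Carnot = T_C/ΔT = 276.71/26.44 = 10.46.
η_II = COP_actual/COP_Carnot = 5.514/10.46 = 0.5269.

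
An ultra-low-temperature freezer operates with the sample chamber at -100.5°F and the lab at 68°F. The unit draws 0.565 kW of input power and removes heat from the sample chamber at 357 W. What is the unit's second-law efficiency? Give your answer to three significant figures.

0.296

Converting, Q̇_C = 357.0 W = 0.3570 kW, so COP_actual = Q̇_C/Ẇ = 0.3570/0.5650 = 0.6319.
In absolute terms T_C = 199.54 K and T_H = 293.15 K, so ΔT = 93.61 K.
COP_Carnot = T_C/ΔT = 199.54/93.61 = 2.132.
η_II = COP_actual/COP_Carnot = 0.6319/2.132 = 0.2964.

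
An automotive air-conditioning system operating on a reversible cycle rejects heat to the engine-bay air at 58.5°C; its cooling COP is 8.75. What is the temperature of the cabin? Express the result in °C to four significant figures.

24.48 °C

For a Carnot refrigerator COP_R = T_C/(T_H − T_C), so T_C = COP·T_H/(1 + COP).
With T_H = 331.65 K, T_C = 8.75 × 331.65/9.750 = 297.63 K.
Converting, 297.63 K = 24.48°C.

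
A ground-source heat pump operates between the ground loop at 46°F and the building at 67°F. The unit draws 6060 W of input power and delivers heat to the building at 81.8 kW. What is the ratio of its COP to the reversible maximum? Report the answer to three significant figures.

0.538

Converting, Q̇_H = 81.80 kW = 81800 W, so COP_actual = Q̇_H/Ẇ = 81800/6060 = 13.50.
In absolute terms T_C = 280.93 K and T_H = 292.59 K, so ΔT = 11.67 K.
COP_Carnot = T_H/ΔT = 292.59/11.67 = 25.08.
η_II = COP_actual/COP_Carnot = 13.50/25.08 = 0.5382.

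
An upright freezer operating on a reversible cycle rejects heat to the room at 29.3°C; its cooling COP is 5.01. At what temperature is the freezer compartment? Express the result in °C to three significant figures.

-21.0 °C

For a Carnot refrigerator COP_R = T_C/(T_H − T_C), so T_C = COP·T_H/(1 + COP).
With T_H = 302.45 K, T_C = 5.01 × 302.45/6.010 = 252.13 K.
Converting, 252.13 K = -21.02°C.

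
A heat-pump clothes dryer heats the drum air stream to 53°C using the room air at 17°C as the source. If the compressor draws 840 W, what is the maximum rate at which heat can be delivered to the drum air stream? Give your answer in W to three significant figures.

7610 W

In absolute terms T_C = 290.15 K and T_H = 326.15 K, so ΔT = 36.00 K.
COP_Carnot = T_H/ΔT = 326.15/36.00 = 9.060.
Q̇_max = COP_Carnot × Ẇ = 9.060 × 840.0 W = 7610 W.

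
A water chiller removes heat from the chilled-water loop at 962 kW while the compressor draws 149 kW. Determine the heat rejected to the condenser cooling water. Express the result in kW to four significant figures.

For a cyclic device the first law requires Q̇_H = Q̇_C + Ẇ.
Q̇_H = Q̇_C + Ẇ = 1111 kW.

1111 kW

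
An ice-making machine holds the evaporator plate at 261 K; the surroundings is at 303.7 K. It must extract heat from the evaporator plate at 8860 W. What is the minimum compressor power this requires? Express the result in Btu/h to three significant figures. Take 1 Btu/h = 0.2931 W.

The reservoir spacing is ΔT = 303.7 − 261 = 42.70 K.
COP_Carnot = T_C/ΔT = 261.00/42.70 = 6.112.
Ẇ_min = Q̇/COP_Carnot = 8860/6.112 = 1450 W = 4945 Btu/h.

4950 Btu/h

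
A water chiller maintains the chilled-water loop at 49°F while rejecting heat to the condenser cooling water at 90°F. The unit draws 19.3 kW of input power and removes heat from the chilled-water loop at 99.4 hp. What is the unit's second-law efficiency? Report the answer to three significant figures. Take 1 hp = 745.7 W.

0.310

Converting, Q̇_C = 99.40 hp = 74.12 kW, so COP_actual = Q̇_C/Ẇ = 74.12/19.30 = 3.841.
In absolute terms T_C = 282.59 K and T_H = 305.37 K, so ΔT = 22.78 K.
COP_Carnot = T_C/ΔT = 282.59/22.78 = 12.41.
η_II = COP_actual/COP_Carnot = 3.841/12.41 = 0.3096.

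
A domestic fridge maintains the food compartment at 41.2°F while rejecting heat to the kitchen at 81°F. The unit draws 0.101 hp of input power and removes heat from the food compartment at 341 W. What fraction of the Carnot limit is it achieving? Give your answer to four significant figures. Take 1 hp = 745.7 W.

0.3598

Converting, Q̇_C = 341.0 W = 0.4573 hp, so COP_actual = Q̇_C/Ẇ = 0.4573/0.1010 = 4.528.
In absolute terms T_C = 278.26 K and T_H = 300.37 K, so ΔT = 22.11 K.
COP_Carnot = T_C/ΔT = 278.26/22.11 = 12.58.
η_II = COP_actual/COP_Carnot = 4.528/12.58 = 0.3598.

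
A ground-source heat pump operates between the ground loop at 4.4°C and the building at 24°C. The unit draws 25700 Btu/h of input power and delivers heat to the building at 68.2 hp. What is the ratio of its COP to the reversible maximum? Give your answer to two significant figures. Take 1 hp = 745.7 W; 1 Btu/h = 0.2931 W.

Converting, Q̇_H = 68.20 hp = 173500 Btu/h, so COP_actual = Q̇_H/Ẇ = 173500/25700 = 6.751.
In absolute terms T_C = 277.55 K and T_H = 297.15 K, so ΔT = 19.60 K.
COP_Carnot = T_H/ΔT = 297.15/19.60 = 15.16.
η_II = COP_actual/COP_Carnot = 6.751/15.16 = 0.4453.

0.45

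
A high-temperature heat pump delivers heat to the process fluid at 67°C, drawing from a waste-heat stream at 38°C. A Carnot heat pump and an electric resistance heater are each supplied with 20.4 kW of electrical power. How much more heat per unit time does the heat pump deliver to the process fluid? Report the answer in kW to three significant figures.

219 kW

In absolute terms T_C = 311.15 K and T_H = 340.15 K, so ΔT = 29.00 K.
COP_Carnot = T_H/ΔT = 340.15/29.00 = 11.73.
The heat pump delivers Q̇_H = COP × Ẇ = 239.3 kW; the resistance heater delivers Ẇ = 20.40 kW.
Extra = (COP − 1)·Ẇ = 218.9 kW.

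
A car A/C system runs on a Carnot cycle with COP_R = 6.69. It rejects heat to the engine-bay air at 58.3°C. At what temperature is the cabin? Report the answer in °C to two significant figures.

15 °C

For a Carnot refrigerator COP_R = T_C/(T_H − T_C), so T_C = COP·T_H/(1 + COP).
With T_H = 331.45 K, T_C = 6.69 × 331.45/7.690 = 288.35 K.
Converting, 288.35 K = 15.20°C.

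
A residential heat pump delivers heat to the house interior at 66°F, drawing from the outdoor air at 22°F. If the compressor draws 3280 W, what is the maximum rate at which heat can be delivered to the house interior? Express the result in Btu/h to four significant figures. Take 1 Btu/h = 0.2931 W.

In absolute terms T_C = 267.59 K and T_H = 292.04 K, so ΔT = 24.44 K.
COP_Carnot = T_H/ΔT = 292.04/24.44 = 11.95.
Q̇_max = COP_Carnot × Ẇ = 11.95 × 3280 W = 39190 W = 133700 Btu/h.

133700 Btu/h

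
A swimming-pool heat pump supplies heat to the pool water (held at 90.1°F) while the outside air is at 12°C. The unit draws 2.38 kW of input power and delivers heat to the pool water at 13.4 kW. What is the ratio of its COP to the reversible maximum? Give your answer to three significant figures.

COP_actual = Q̇_H/Ẇ = 13.40/2.380 = 5.630.
In absolute terms T_C = 285.15 K and T_H = 305.43 K, so ΔT = 20.28 K.
COP_Carnot = T_H/ΔT = 305.43/20.28 = 15.06.
η_II = COP_actual/COP_Carnot = 5.630/15.06 = 0.3738.

0.374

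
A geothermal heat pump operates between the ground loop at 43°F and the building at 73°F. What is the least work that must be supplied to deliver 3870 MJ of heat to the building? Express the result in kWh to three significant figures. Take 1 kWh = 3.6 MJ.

60.5 kWh

In absolute terms T_C = 279.26 K and T_H = 295.93 K, so ΔT = 16.67 K.
The reversible limit is COP_HP = T_H/ΔT = 17.76, so W_min = Q_H/COP = Q_H·ΔT/T_H.
W_min = 3870 × 16.67/295.93 = 218.0 MJ = 60.54 kWh.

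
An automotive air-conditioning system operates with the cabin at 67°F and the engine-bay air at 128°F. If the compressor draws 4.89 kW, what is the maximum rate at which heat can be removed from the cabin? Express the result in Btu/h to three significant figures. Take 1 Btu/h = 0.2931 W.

144000 Btu/h

In absolute terms T_C = 292.59 K and T_H = 326.48 K, so ΔT = 33.89 K.
COP_Carnot = T_C/ΔT = 292.59/33.89 = 8.634.
Q̇_max = COP_Carnot × Ẇ = 8.634 × 4.890 kW = 42.22 kW = 144000 Btu/h.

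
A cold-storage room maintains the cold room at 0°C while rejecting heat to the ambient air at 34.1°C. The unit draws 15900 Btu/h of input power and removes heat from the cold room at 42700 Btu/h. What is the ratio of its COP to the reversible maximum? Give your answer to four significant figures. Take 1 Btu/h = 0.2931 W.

0.3353

COP_actual = Q̇_C/Ẇ = 42700/15900 = 2.686.
In absolute terms T_C = 273.15 K and T_H = 307.25 K, so ΔT = 34.10 K.
COP_Carnot = T_C/ΔT = 273.15/34.10 = 8.010.
η_II = COP_actual/COP_Carnot = 2.686/8.010 = 0.3353.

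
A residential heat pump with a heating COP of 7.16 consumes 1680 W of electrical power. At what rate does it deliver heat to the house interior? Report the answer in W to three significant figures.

Q̇_H = COP_HP × Ẇ = 7.16 × 1680 = 12030 W.

12000 W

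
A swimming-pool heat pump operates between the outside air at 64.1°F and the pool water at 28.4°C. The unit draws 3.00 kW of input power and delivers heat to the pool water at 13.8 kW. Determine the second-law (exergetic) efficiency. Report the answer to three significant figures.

0.161

COP_actual = Q̇_H/Ẇ = 13.80/3.000 = 4.600.
In absolute terms T_C = 290.98 K and T_H = 301.55 K, so ΔT = 10.57 K.
COP_Carnot = T_H/ΔT = 301.55/10.57 = 28.54.
η_II = COP_actual/COP_Carnot = 4.600/28.54 = 0.1612.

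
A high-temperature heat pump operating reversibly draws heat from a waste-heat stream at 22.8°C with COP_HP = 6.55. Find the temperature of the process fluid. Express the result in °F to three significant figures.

169 °F

COP_HP = T_H/(T_H − T_C) rearranges to T_H = COP·T_C/(COP − 1).
With T_C = 295.95 K, T_H = 6.55 × 295.95/5.550 = 349.27 K.
Converting, 349.27 K = 169.02°F.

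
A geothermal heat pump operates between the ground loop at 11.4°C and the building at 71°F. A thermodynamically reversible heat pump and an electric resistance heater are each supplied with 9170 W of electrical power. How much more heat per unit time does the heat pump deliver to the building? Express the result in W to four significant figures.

In absolute terms T_C = 284.55 K and T_H = 294.82 K, so ΔT = 10.27 K.
COP_Carnot = T_H/ΔT = 294.82/10.27 = 28.72.
The heat pump delivers Q̇_H = COP × Ẇ = 263300 W; the resistance heater delivers Ẇ = 9170 W.
Extra = (COP − 1)·Ẇ = 254200 W.

254200 W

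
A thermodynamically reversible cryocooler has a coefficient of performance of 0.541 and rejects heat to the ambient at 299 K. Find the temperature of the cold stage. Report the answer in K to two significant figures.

100 K

For a Carnot refrigerator COP_R = T_C/(T_H − T_C), so T_C = COP·T_H/(1 + COP).
With T_H = 299.00 K, T_C = 0.541 × 299.00/1.541 = 104.97 K.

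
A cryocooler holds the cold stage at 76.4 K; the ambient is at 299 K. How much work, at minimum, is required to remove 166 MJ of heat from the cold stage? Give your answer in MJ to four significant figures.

The reservoir spacing is ΔT = 299 − 76.4 = 222.6 K.
The reversible limit is COP_R = T_C/ΔT = 0.3432, so W_min = Q_C/COP = Q_C·ΔT/T_C.
W_min = 166.0 × 222.6/76.40 = 483.7 MJ.

483.7 MJ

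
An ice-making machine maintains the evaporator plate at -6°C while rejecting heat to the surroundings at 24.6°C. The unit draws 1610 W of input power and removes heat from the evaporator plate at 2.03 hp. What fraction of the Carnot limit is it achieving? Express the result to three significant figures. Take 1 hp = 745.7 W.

Converting, Q̇_C = 2.030 hp = 1514 W, so COP_actual = Q̇_C/Ẇ = 1514/1610 = 0.9402.
In absolute terms T_C = 267.15 K and T_H = 297.75 K, so ΔT = 30.60 K.
COP_Carnot = T_C/ΔT = 267.15/30.60 = 8.730.
η_II = COP_actual/COP_Carnot = 0.9402/8.730 = 0.1077.

0.108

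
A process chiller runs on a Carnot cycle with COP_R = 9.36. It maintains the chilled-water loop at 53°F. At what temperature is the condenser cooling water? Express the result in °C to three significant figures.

COP_R = T_C/(T_H − T_C) gives T_H − T_C = T_C/COP.
With T_C = 284.82 K, T_H = 284.82 × (1 + 1/9.36) = 315.25 K.
Converting, 315.25 K = 42.10°C.

42.1 °C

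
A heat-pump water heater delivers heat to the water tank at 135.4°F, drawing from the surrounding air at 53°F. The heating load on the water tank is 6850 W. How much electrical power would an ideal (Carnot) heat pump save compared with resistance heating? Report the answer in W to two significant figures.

In absolute terms T_C = 284.82 K and T_H = 330.59 K, so ΔT = 45.78 K.
COP_Carnot = T_H/ΔT = 330.59/45.78 = 7.222.
Resistance heating needs Ẇ_res = Q̇_H = 6850 W; the reversible heat pump needs only Ẇ_hp = Q̇_H/COP = 948.5 W.
Saving = 6850 − 948.5 = 5901 W.

5900 W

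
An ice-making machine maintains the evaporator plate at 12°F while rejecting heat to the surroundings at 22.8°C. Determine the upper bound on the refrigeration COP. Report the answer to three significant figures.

7.73

In absolute terms T_C = 262.04 K and T_H = 295.95 K, so ΔT = 33.91 K.
For a reversible cycle, COP_Carnot = T_C/ΔT = 262.04/33.91 = 7.727.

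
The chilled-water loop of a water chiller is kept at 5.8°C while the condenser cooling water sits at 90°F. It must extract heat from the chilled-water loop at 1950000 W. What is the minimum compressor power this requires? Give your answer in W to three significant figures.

185000 W

In absolute terms T_C = 278.95 K and T_H = 305.37 K, so ΔT = 26.42 K.
COP_Carnot = T_C/ΔT = 278.95/26.42 = 10.56.
Ẇ_min = Q̇/COP_Carnot = 1950000/10.56 = 184700 W.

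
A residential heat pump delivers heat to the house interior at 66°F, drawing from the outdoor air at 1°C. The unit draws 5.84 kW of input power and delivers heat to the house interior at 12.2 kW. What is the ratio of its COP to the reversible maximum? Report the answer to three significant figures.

0.128

COP_actual = Q̇_H/Ẇ = 12.20/5.840 = 2.089.
In absolute terms T_C = 274.15 K and T_H = 292.04 K, so ΔT = 17.89 K.
COP_Carnot = T_H/ΔT = 292.04/17.89 = 16.33.
η_II = COP_actual/COP_Carnot = 2.089/16.33 = 0.1280.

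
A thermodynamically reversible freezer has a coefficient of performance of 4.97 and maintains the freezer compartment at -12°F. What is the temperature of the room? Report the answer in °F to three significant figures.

78.1 °F

COP_R = T_C/(T_H − T_C) gives T_H − T_C = T_C/COP.
With T_C = 248.71 K, T_H = 248.71 × (1 + 1/4.97) = 298.75 K.
Converting, 298.75 K = 78.07°F.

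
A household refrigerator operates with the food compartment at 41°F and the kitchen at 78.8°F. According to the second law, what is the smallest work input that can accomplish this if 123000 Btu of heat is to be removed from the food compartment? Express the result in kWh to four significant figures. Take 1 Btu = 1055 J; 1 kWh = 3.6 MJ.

2.721 kWh

In absolute terms T_C = 278.15 K and T_H = 299.15 K, so ΔT = 21.00 K.
The reversible limit is COP_R = T_C/ΔT = 13.25, so W_min = Q_C/COP = Q_C·ΔT/T_C.
W_min = 123000 × 21.00/278.15 = 9286 Btu = 2.721 kWh.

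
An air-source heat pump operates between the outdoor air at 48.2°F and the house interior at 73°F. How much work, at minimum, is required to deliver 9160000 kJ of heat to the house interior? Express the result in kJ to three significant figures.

426000 kJ

In absolute terms T_C = 282.15 K and T_H = 295.93 K, so ΔT = 13.78 K.
The reversible limit is COP_HP = T_H/ΔT = 21.48, so W_min = Q_H/COP = Q_H·ΔT/T_H.
W_min = 9160000 × 13.78/295.93 = 426500 kJ.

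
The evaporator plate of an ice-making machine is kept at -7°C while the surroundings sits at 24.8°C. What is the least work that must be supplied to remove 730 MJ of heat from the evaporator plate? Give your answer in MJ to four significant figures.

In absolute terms T_C = 266.15 K and T_H = 297.95 K, so ΔT = 31.80 K.
The reversible limit is COP_R = T_C/ΔT = 8.369, so W_min = Q_C/COP = Q_C·ΔT/T_C.
W_min = 730.0 × 31.80/266.15 = 87.22 MJ.

87.22 MJ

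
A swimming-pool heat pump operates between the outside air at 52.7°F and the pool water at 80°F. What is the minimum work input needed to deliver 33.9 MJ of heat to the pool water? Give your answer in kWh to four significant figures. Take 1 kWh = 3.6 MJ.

In absolute terms T_C = 284.65 K and T_H = 299.82 K, so ΔT = 15.17 K.
The reversible limit is COP_HP = T_H/ΔT = 19.77, so W_min = Q_H/COP = Q_H·ΔT/T_H.
W_min = 33.90 × 15.17/299.82 = 1.715 MJ = 0.4764 kWh.

0.4764 kWh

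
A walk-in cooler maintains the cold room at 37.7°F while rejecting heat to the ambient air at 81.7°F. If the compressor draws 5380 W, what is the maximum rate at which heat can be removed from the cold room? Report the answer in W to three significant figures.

In absolute terms T_C = 276.32 K and T_H = 300.76 K, so ΔT = 24.44 K.
COP_Carnot = T_C/ΔT = 276.32/24.44 = 11.30.
Q̇_max = COP_Carnot × Ẇ = 11.30 × 5380 W = 60810 W.

60800 W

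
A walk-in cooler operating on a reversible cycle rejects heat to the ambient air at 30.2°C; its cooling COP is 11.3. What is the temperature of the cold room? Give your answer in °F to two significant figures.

42 °F

For a Carnot refrigerator COP_R = T_C/(T_H − T_C), so T_C = COP·T_H/(1 + COP).
With T_H = 303.35 K, T_C = 11.3 × 303.35/12.30 = 278.69 K.
Converting, 278.69 K = 41.97°F.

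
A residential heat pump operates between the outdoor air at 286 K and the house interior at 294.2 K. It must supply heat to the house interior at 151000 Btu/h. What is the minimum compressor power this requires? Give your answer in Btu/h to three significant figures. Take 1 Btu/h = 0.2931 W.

The reservoir spacing is ΔT = 294.2 − 286 = 8.200 K.
COP_Carnot = T_H/ΔT = 294.20/8.200 = 35.88.
Ẇ_min = Q̇/COP_Carnot = 151000/35.88 = 4209 Btu/h.

4210 Btu/h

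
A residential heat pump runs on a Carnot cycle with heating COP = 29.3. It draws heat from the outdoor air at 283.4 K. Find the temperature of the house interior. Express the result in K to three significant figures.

293 K

COP_HP = T_H/(T_H − T_C) rearranges to T_H = COP·T_C/(COP − 1).
With T_C = 283.40 K, T_H = 29.3 × 283.40/28.30 = 293.41 K.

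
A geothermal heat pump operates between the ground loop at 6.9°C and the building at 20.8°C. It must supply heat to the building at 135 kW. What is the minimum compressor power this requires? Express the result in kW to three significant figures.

6.38 kW

In absolute terms T_C = 280.05 K and T_H = 293.95 K, so ΔT = 13.90 K.
COP_Carnot = T_H/ΔT = 293.95/13.90 = 21.15.
Ẇ_min = Q̇/COP_Carnot = 135.0/21.15 = 6.384 kW.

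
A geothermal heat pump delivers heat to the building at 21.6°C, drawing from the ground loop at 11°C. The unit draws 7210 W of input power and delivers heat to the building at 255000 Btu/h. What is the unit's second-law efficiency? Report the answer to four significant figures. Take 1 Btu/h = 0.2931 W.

Converting, Q̇_H = 255000 Btu/h = 74740 W, so COP_actual = Q̇_H/Ẇ = 74740/7210 = 10.37.
In absolute terms T_C = 284.15 K and T_H = 294.75 K, so ΔT = 10.60 K.
COP_Carnot = T_H/ΔT = 294.75/10.60 = 27.81.
η_II = COP_actual/COP_Carnot = 10.37/27.81 = 0.3728.

0.3728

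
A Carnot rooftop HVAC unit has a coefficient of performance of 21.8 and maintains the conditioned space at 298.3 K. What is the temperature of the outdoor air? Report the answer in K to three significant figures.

312 K

COP_R = T_C/(T_H − T_C) gives T_H − T_C = T_C/COP.
With T_C = 298.30 K, T_H = 298.30 × (1 + 1/21.8) = 311.98 K.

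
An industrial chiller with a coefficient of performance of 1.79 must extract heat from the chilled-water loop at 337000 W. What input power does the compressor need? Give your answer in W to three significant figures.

Ẇ = Q̇_C/COP = 337000/1.79 = 188300 W.

188000 W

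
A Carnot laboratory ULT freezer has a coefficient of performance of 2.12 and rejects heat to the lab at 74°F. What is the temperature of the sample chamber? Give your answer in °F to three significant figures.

For a Carnot refrigerator COP_R = T_C/(T_H − T_C), so T_C = COP·T_H/(1 + COP).
With T_H = 296.48 K, T_C = 2.12 × 296.48/3.120 = 201.46 K.
Converting, 201.46 K = -97.05°F.

-97.0 °F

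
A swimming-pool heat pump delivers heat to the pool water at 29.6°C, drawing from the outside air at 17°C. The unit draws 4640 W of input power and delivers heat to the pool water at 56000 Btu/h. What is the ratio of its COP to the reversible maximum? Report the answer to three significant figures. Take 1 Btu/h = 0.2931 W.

Converting, Q̇_H = 56000 Btu/h = 16410 W, so COP_actual = Q̇_H/Ẇ = 16410/4640 = 3.537.
In absolute terms T_C = 290.15 K and T_H = 302.75 K, so ΔT = 12.60 K.
COP_Carnot = T_H/ΔT = 302.75/12.60 = 24.03.
η_II = COP_actual/COP_Carnot = 3.537/24.03 = 0.1472.

0.147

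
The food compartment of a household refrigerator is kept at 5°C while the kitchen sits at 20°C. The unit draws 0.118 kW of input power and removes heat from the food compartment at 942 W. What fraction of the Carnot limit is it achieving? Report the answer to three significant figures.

0.431

Converting, Q̇_C = 942.0 W = 0.9420 kW, so COP_actual = Q̇_C/Ẇ = 0.9420/0.1180 = 7.983.
In absolute terms T_C = 278.15 K and T_H = 293.15 K, so ΔT = 15.00 K.
COP_Carnot = T_C/ΔT = 278.15/15.00 = 18.54.
η_II = COP_actual/COP_Carnot = 7.983/18.54 = 0.4305.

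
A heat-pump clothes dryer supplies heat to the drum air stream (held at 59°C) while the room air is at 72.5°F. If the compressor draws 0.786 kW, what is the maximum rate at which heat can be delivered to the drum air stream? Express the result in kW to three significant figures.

In absolute terms T_C = 295.65 K and T_H = 332.15 K, so ΔT = 36.50 K.
COP_Carnot = T_H/ΔT = 332.15/36.50 = 9.100.
Q̇_max = COP_Carnot × Ẇ = 9.100 × 0.7860 kW = 7.153 kW.

7.15 kW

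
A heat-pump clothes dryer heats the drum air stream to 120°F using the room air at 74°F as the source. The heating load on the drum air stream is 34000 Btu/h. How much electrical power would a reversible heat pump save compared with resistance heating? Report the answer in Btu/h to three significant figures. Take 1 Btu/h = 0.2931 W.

31300 Btu/h

In absolute terms T_C = 296.48 K and T_H = 322.04 K, so ΔT = 25.56 K.
COP_Carnot = T_H/ΔT = 322.04/25.56 = 12.60.
Resistance heating needs Ẇ_res = Q̇_H = 34000 Btu/h; the reversible heat pump needs only Ẇ_hp = Q̇_H/COP = 2698 Btu/h.
Saving = 34000 − 2698 = 31300 Btu/h.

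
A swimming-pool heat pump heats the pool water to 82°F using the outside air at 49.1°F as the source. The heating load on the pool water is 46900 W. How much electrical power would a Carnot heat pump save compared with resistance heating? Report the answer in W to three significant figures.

44100 W

In absolute terms T_C = 282.65 K and T_H = 300.93 K, so ΔT = 18.28 K.
COP_Carnot = T_H/ΔT = 300.93/18.28 = 16.46.
Resistance heating needs Ẇ_res = Q̇_H = 46900 W; the reversible heat pump needs only Ẇ_hp = Q̇_H/COP = 2849 W.
Saving = 46900 − 2849 = 44050 W.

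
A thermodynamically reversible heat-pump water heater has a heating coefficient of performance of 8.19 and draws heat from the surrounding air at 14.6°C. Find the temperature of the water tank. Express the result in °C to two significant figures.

55 °C

COP_HP = T_H/(T_H − T_C) rearranges to T_H = COP·T_C/(COP − 1).
With T_C = 287.75 K, T_H = 8.19 × 287.75/7.190 = 327.77 K.
Converting, 327.77 K = 54.62°C.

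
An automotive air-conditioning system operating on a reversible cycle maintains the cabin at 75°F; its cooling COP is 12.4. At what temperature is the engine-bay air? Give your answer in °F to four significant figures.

COP_R = T_C/(T_H − T_C) gives T_H − T_C = T_C/COP.
With T_C = 297.04 K, T_H = 297.04 × (1 + 1/12.4) = 320.99 K.
Converting, 320.99 K = 118.12°F.

118.1 °F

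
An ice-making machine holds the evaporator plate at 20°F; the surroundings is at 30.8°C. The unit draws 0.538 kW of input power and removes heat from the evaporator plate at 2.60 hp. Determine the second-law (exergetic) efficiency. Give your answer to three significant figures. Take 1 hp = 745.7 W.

0.507

Converting, Q̇_C = 2.600 hp = 1.939 kW, so COP_actual = Q̇_C/Ẇ = 1.939/0.5380 = 3.604.
In absolute terms T_C = 266.48 K and T_H = 303.95 K, so ΔT = 37.47 K.
COP_Carnot = T_C/ΔT = 266.48/37.47 = 7.113.
η_II = COP_actual/COP_Carnot = 3.604/7.113 = 0.5067.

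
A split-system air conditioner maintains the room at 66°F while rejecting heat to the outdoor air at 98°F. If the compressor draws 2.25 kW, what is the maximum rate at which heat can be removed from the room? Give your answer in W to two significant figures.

In absolute terms T_C = 292.04 K and T_H = 309.82 K, so ΔT = 17.78 K.
COP_Carnot = T_C/ΔT = 292.04/17.78 = 16.43.
Q̇_max = COP_Carnot × Ẇ = 16.43 × 2.250 kW = 36.96 kW = 36960 W.

37000 W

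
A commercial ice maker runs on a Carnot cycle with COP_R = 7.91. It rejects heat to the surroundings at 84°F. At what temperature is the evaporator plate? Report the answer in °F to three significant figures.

For a Carnot refrigerator COP_R = T_C/(T_H − T_C), so T_C = COP·T_H/(1 + COP).
With T_H = 302.04 K, T_C = 7.91 × 302.04/8.910 = 268.14 K.
Converting, 268.14 K = 22.98°F.

23.0 °F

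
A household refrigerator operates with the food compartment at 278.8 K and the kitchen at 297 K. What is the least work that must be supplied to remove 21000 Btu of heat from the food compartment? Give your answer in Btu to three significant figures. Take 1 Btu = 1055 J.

1370 Btu

The reservoir spacing is ΔT = 297 − 278.8 = 18.20 K.
The reversible limit is COP_R = T_C/ΔT = 15.32, so W_min = Q_C/COP = Q_C·ΔT/T_C.
W_min = 21000 × 18.20/278.80 = 1371 Btu.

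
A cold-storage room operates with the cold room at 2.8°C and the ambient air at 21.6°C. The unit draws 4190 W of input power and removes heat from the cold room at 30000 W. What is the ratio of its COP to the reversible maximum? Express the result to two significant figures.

COP_actual = Q̇_C/Ẇ = 30000/4190 = 7.160.
In absolute terms T_C = 275.95 K and T_H = 294.75 K, so ΔT = 18.80 K.
COP_Carnot = T_C/ΔT = 275.95/18.80 = 14.68.
η_II = COP_actual/COP_Carnot = 7.160/14.68 = 0.4878.

0.49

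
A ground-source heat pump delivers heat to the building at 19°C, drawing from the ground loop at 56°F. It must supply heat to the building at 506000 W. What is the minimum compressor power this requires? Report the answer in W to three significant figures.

In absolute terms T_C = 286.48 K and T_H = 292.15 K, so ΔT = 5.667 K.
COP_Carnot = T_H/ΔT = 292.15/5.667 = 51.56.
Ẇ_min = Q̇/COP_Carnot = 506000/51.56 = 9815 W.

9810 W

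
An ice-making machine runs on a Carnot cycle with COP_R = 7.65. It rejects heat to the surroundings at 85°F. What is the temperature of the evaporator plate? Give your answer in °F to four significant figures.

22.03 °F

For a Carnot refrigerator COP_R = T_C/(T_H − T_C), so T_C = COP·T_H/(1 + COP).
With T_H = 302.59 K, T_C = 7.65 × 302.59/8.650 = 267.61 K.
Converting, 267.61 K = 22.03°F.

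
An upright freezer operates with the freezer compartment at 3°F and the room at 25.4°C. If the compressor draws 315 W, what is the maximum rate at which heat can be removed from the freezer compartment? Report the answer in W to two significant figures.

2000 W

In absolute terms T_C = 257.04 K and T_H = 298.55 K, so ΔT = 41.51 K.
COP_Carnot = T_C/ΔT = 257.04/41.51 = 6.192.
Q̇_max = COP_Carnot × Ẇ = 6.192 × 315.0 W = 1950 W.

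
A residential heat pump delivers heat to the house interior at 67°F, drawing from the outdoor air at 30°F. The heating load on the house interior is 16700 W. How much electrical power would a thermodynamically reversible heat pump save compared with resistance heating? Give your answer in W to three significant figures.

15500 W

In absolute terms T_C = 272.04 K and T_H = 292.59 K, so ΔT = 20.56 K.
COP_Carnot = T_H/ΔT = 292.59/20.56 = 14.23.
Resistance heating needs Ẇ_res = Q̇_H = 16700 W; the reversible heat pump needs only Ẇ_hp = Q̇_H/COP = 1173 W.
Saving = 16700 − 1173 = 15530 W.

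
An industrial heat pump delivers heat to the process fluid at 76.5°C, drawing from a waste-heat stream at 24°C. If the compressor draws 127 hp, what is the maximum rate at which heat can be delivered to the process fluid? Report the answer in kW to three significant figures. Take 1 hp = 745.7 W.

In absolute terms T_C = 297.15 K and T_H = 349.65 K, so ΔT = 52.50 K.
COP_Carnot = T_H/ΔT = 349.65/52.50 = 6.660.
Q̇_max = COP_Carnot × Ẇ = 6.660 × 127.0 hp = 845.8 hp = 630.7 kW.

631 kW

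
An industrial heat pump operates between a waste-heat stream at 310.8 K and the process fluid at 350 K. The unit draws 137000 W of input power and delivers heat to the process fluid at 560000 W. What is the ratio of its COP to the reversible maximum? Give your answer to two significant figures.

0.46

COP_actual = Q̇_H/Ẇ = 560000/137000 = 4.088.
The reservoir spacing is ΔT = 350 − 310.8 = 39.20 K.
COP_Carnot = T_H/ΔT = 350.00/39.20 = 8.929.
η_II = COP_actual/COP_Carnot = 4.088/8.929 = 0.4578.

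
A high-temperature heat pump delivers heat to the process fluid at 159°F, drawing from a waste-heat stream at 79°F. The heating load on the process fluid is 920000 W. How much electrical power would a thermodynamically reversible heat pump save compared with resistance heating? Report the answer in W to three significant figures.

801000 W

In absolute terms T_C = 299.26 K and T_H = 343.71 K, so ΔT = 44.44 K.
COP_Carnot = T_H/ΔT = 343.71/44.44 = 7.733.
Resistance heating needs Ẇ_res = Q̇_H = 920000 W; the reversible heat pump needs only Ẇ_hp = Q̇_H/COP = 119000 W.
Saving = 920000 − 119000 = 801000 W.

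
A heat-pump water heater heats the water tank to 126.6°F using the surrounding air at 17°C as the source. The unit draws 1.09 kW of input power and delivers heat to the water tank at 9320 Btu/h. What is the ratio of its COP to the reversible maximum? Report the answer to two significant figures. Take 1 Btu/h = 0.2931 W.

Converting, Q̇_H = 9320 Btu/h = 2.732 kW, so COP_actual = Q̇_H/Ẇ = 2.732/1.090 = 2.506.
In absolute terms T_C = 290.15 K and T_H = 325.71 K, so ΔT = 35.56 K.
COP_Carnot = T_H/ΔT = 325.71/35.56 = 9.160.
η_II = COP_actual/COP_Carnot = 2.506/9.160 = 0.2736.

0.27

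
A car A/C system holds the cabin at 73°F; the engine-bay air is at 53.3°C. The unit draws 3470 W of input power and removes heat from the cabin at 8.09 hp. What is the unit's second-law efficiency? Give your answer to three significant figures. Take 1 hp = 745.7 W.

0.179

Converting, Q̇_C = 8.090 hp = 6033 W, so COP_actual = Q̇_C/Ẇ = 6033/3470 = 1.739.
In absolute terms T_C = 295.93 K and T_H = 326.45 K, so ΔT = 30.52 K.
COP_Carnot = T_C/ΔT = 295.93/30.52 = 9.695.
η_II = COP_actual/COP_Carnot = 1.739/9.695 = 0.1793.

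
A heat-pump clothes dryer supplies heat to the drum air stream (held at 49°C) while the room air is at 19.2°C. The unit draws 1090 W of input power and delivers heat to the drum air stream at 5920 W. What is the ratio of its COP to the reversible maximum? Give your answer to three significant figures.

0.502

COP_actual = Q̇_H/Ẇ = 5920/1090 = 5.431.
In absolute terms T_C = 292.35 K and T_H = 322.15 K, so ΔT = 29.80 K.
COP_Carnot = T_H/ΔT = 322.15/29.80 = 10.81.
η_II = COP_actual/COP_Carnot = 5.431/10.81 = 0.5024.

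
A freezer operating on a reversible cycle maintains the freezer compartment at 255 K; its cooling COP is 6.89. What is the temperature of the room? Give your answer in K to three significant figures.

COP_R = T_C/(T_H − T_C) gives T_H − T_C = T_C/COP.
With T_C = 255.00 K, T_H = 255.00 × (1 + 1/6.89) = 292.01 K.

292 K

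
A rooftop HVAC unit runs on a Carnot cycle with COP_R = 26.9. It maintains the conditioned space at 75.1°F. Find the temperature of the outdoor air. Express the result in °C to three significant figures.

COP_R = T_C/(T_H − T_C) gives T_H − T_C = T_C/COP.
With T_C = 297.09 K, T_H = 297.09 × (1 + 1/26.9) = 308.14 K.
Converting, 308.14 K = 34.99°C.

35.0 °C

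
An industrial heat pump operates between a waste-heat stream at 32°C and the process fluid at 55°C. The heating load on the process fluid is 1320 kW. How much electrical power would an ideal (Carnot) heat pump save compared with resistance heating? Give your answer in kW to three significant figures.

1230 kW

In absolute terms T_C = 305.15 K and T_H = 328.15 K, so ΔT = 23.00 K.
COP_Carnot = T_H/ΔT = 328.15/23.00 = 14.27.
Resistance heating needs Ẇ_res = Q̇_H = 1320 kW; the reversible heat pump needs only Ẇ_hp = Q̇_H/COP = 92.52 kW.
Saving = 1320 − 92.52 = 1227 kW.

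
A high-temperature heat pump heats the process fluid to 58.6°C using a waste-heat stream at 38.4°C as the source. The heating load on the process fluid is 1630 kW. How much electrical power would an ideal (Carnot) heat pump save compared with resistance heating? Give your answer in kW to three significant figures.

1530 kW

In absolute terms T_C = 311.55 K and T_H = 331.75 K, so ΔT = 20.20 K.
COP_Carnot = T_H/ΔT = 331.75/20.20 = 16.42.
Resistance heating needs Ẇ_res = Q̇_H = 1630 kW; the reversible heat pump needs only Ẇ_hp = Q̇_H/COP = 99.25 kW.
Saving = 1630 − 99.25 = 1531 kW.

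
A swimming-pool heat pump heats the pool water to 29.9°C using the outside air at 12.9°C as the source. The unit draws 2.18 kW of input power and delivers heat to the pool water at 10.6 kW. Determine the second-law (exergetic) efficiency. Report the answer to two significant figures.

0.27

COP_actual = Q̇_H/Ẇ = 10.60/2.180 = 4.862.
In absolute terms T_C = 286.05 K and T_H = 303.05 K, so ΔT = 17.00 K.
COP_Carnot = T_H/ΔT = 303.05/17.00 = 17.83.
η_II = COP_actual/COP_Carnot = 4.862/17.83 = 0.2728.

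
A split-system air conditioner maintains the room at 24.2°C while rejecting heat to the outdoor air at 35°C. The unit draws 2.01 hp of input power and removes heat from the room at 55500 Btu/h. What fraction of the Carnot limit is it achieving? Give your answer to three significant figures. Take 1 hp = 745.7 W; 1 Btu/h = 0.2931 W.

0.394

Converting, Q̇_C = 55500 Btu/h = 21.81 hp, so COP_actual = Q̇_C/Ẇ = 21.81/2.010 = 10.85.
In absolute terms T_C = 297.35 K and T_H = 308.15 K, so ΔT = 10.80 K.
COP_Carnot = T_C/ΔT = 297.35/10.80 = 27.53.
η_II = COP_actual/COP_Carnot = 10.85/27.53 = 0.3942.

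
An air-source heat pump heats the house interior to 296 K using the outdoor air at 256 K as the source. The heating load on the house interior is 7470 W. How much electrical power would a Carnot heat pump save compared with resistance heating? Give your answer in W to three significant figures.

6460 W

The reservoir spacing is ΔT = 296 − 256 = 40.00 K.
COP_Carnot = T_H/ΔT = 296.00/40.00 = 7.400.
Resistance heating needs Ẇ_res = Q̇_H = 7470 W; the reversible heat pump needs only Ẇ_hp = Q̇_H/COP = 1009 W.
Saving = 7470 − 1009 = 6461 W.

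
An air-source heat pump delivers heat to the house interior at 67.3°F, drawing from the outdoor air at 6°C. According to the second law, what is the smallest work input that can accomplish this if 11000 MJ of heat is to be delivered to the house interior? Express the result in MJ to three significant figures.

511 MJ

In absolute terms T_C = 279.15 K and T_H = 292.76 K, so ΔT = 13.61 K.
The reversible limit is COP_HP = T_H/ΔT = 21.51, so W_min = Q_H/COP = Q_H·ΔT/T_H.
W_min = 11000 × 13.61/292.76 = 511.4 MJ.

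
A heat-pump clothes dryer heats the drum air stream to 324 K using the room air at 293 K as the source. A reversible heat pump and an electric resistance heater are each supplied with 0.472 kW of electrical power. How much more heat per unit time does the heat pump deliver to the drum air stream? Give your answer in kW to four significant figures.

4.461 kW

The reservoir spacing is ΔT = 324 − 293 = 31.00 K.
COP_Carnot = T_H/ΔT = 324.00/31.00 = 10.45.
The heat pump delivers Q̇_H = COP × Ẇ = 4.933 kW; the resistance heater delivers Ẇ = 0.4720 kW.
Extra = (COP − 1)·Ẇ = 4.461 kW.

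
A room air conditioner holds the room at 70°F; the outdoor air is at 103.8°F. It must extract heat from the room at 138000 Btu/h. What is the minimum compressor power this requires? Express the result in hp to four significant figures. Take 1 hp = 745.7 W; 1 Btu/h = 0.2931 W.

3.461 hp

In absolute terms T_C = 294.26 K and T_H = 313.04 K, so ΔT = 18.78 K.
COP_Carnot = T_C/ΔT = 294.26/18.78 = 15.67.
Ẇ_min = Q̇/COP_Carnot = 138000/15.67 = 8806 Btu/h = 3.461 hp.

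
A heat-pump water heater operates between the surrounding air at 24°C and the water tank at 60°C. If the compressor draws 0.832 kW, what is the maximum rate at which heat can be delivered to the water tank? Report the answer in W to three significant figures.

In absolute terms T_C = 297.15 K and T_H = 333.15 K, so ΔT = 36.00 K.
COP_Carnot = T_H/ΔT = 333.15/36.00 = 9.254.
Q̇_max = COP_Carnot × Ẇ = 9.254 × 0.8320 kW = 7.699 kW = 7699 W.

7700 W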